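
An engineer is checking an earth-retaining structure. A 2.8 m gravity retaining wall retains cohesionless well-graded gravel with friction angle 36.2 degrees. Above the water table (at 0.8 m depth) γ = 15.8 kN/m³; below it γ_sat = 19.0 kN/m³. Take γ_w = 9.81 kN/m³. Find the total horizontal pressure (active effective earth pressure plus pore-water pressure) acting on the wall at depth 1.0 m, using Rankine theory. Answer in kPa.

K_a = (1 − sin φ)/(1 + sin φ) = 0.2574.
γ' = 19.0 − 9.81 = 9.190 kN/m³.
Effective vertical stress at 1.0 m: σ'_v = 15.8×0.8 + 9.190×0.200 = 14.48 kPa.
σ'_h = K_a σ'_v = 0.2574 × 14.48 = 3.726 kPa; u = γ_w × 0.200 = 1.962 kPa.
Total σ_h = 3.726 + 1.962 = 5.688 kPa.

5.69 kPa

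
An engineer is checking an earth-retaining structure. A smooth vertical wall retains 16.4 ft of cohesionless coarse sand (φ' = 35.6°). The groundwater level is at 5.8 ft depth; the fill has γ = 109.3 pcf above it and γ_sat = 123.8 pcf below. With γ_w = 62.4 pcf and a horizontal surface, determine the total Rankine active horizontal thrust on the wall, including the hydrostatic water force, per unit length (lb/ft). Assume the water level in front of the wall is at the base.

K_a = tan²(45° − φ/2) = 0.2641.
γ' = 123.8 − 62.4 = 61.40 pcf. Depth below WT = 10.6 ft.
σ'_h at WT = K_a γ d_w = 167.4 psf; at base = 167.4 + K_a γ' × 10.6 = 339.3 psf.
P₁ (0–5.8 ft) = ½×167.4×5.8 = 485.6. P₂ (5.8–16.4 ft) = ½(167.4+339.3)×10.6 = 2686.
P_w = ½ γ_w h₂² = 0.5×62.4×10.6² = 3506. Total = 485.6+2686+3506 = 6677 lb/ft.

6680 lb/ft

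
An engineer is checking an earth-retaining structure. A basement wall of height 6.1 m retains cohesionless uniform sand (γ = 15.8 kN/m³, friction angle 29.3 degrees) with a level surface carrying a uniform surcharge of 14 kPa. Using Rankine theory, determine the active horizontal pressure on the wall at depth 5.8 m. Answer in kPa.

K_a = (1 − sin φ)/(1 + sin φ) = 0.3428.
σ_v = γz + q = 15.8 × 5.8 + 14 = 105.6 kPa.
σ_h = K_a σ_v = 0.3428 × 105.6 = 36.22 kPa.

36.2 kPa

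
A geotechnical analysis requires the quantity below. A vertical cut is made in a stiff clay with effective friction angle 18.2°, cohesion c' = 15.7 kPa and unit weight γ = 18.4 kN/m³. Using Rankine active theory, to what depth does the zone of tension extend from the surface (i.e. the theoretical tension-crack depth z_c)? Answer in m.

K_a = tan²(45° − 18.2°/2) = 0.5240; √K_a = 0.7239.
The active pressure is zero where K_a γ z = 2c√K_a, so z_c = 2c/(γ√K_a) = 2×15.7/(18.4×0.7239) = 2.357 m.

2.36 m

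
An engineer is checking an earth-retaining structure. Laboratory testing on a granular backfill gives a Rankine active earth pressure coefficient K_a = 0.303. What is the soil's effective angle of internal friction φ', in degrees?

32.3°

K_a = tan²(45° − φ/2) ⇒ 45° − φ/2 = arctan(√0.303) = 28.83°.
φ = 2(45° − 28.83°) = 32.34°.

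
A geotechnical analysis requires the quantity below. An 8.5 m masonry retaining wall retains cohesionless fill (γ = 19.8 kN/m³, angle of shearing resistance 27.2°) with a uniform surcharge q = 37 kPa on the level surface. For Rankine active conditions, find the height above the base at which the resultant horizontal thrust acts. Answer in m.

K_a = 0.3726.
Triangular part P₁ = ½K_aγH² = 266.5 at H/3 = 2.833 m; rectangular part P₂ = K_a q H = 117.2 at H/2 = 4.250 m.
ȳ = (P₁·2.833 + P₂·4.250)/(P₁+P₂) = 3.266 m.

3.27 m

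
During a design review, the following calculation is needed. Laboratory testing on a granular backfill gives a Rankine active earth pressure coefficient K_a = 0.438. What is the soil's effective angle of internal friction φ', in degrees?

23.0°

K_a = tan²(45° − φ/2) ⇒ 45° − φ/2 = arctan(√0.438) = 33.50°.
φ = 2(45° − 33.50°) = 23.01°.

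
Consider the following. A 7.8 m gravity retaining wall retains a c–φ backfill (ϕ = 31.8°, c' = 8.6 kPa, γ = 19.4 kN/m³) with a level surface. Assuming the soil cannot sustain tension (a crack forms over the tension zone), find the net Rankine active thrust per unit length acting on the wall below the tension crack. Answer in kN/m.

116 kN/m

K_a = 0.3098; √K_a = 0.5566.
Tension-crack depth z_c = 2c/(γ√K_a) = 2×8.6/(19.4×0.5566) = 1.593 m.
σ_a at base = K_a γ H − 2c√K_a = 0.3098×19.4×7.8 − 2×8.6×0.5566 = 37.30 kPa.
P_a = ½ × 37.30 × (H − z_c) = 0.5×37.30×6.207 = 115.8 kN/m.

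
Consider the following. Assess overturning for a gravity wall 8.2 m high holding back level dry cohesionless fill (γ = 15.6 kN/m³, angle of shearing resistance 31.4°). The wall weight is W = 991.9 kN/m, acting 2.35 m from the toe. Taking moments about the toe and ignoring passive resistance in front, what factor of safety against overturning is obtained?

K_a = tan²(45° − 31.4°/2) = 0.3149.
P_a = ½K_aγH² = 0.5×0.3149×15.6×8.2² = 165.2 kN/m, acting at H/3 = 2.733 m above the base.
Overturning moment M_o = P_a × H/3 = 165.2 × 2.733 = 451.5.
Resisting moment M_r = W × 2.35 = 991.9 × 2.35 = 2331.
FS_overturning = M_r/M_o = 2331/451.5 = 5.163.

5.16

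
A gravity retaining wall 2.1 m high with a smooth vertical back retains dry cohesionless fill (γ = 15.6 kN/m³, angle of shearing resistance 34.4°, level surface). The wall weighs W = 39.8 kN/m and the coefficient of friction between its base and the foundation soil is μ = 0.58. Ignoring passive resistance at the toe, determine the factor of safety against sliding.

2.41

K_a = tan²(45° − 34.4°/2) = 0.2780.
P_a = ½K_aγH² = 0.5×0.2780×15.6×2.1² = 9.562 kN/m, acting at H/3 = 0.7000 m above the base.
FS_sliding = μW / P_a = 0.58×39.8 / 9.562 = 2.414.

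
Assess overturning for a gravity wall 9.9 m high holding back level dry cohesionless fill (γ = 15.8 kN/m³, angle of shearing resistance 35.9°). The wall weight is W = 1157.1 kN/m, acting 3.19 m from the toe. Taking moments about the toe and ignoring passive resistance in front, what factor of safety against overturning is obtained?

K_a = tan²(45° − 35.9°/2) = 0.2607.
P_a = ½K_aγH² = 0.5×0.2607×15.8×9.9² = 201.9 kN/m, acting at H/3 = 3.300 m above the base.
Overturning moment M_o = P_a × H/3 = 201.9 × 3.300 = 666.2.
Resisting moment M_r = W × 3.19 = 1157.1 × 3.19 = 3691.
FS_overturning = M_r/M_o = 3691/666.2 = 5.540.

5.54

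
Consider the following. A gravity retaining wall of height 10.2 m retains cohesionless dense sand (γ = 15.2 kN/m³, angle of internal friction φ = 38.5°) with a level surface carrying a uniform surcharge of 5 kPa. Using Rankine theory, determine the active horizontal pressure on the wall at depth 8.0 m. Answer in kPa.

29.5 kPa

K_a = (1 − sin φ)/(1 + sin φ) = 0.2327.
σ_v = γz + q = 15.2 × 8.0 + 5 = 126.6 kPa.
σ_h = K_a σ_v = 0.2327 × 126.6 = 29.45 kPa.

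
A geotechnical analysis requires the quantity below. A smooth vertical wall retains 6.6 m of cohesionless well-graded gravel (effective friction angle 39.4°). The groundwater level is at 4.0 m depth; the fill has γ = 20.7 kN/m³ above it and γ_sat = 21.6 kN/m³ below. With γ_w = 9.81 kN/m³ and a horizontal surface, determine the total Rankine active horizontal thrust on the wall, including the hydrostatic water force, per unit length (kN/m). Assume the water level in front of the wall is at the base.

127 kN/m

K_a = tan²(45° − φ/2) = 0.2234.
γ' = 21.6 − 9.81 = 11.79 kN/m³. Depth below WT = 2.6 m.
σ'_h at WT = K_a γ d_w = 18.50 kPa; at base = 18.50 + K_a γ' × 2.6 = 25.35 kPa.
P₁ (0–4.0 m) = ½×18.50×4.0 = 37.00. P₂ (4.0–6.6 m) = ½(18.50+25.35)×2.6 = 57.01.
P_w = ½ γ_w h₂² = 0.5×9.81×2.6² = 33.16. Total = 37.00+57.01+33.16 = 127.2 kN/m.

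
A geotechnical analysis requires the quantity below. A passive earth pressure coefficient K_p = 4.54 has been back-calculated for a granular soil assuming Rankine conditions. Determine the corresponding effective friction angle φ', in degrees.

K_p = (1+sin φ)/(1−sin φ) ⇒ sin φ = (K_p − 1)/(K_p + 1) = 0.6390.
φ = arcsin(0.6390) = 39.72°.

39.7°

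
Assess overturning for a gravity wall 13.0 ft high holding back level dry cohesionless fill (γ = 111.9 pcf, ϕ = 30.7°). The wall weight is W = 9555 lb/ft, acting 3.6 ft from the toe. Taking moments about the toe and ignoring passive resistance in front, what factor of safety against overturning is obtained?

2.59

K_a = tan²(45° − 30.7°/2) = 0.3240.
P_a = ½K_aγH² = 0.5×0.3240×111.9×13.0² = 3064 lb/ft, acting at H/3 = 4.333 ft above the base.
Overturning moment M_o = P_a × H/3 = 3064 × 4.333 = 13280.
Resisting moment M_r = W × 3.6 = 9555 × 3.6 = 34400.
FS_overturning = M_r/M_o = 34400/13280 = 2.591.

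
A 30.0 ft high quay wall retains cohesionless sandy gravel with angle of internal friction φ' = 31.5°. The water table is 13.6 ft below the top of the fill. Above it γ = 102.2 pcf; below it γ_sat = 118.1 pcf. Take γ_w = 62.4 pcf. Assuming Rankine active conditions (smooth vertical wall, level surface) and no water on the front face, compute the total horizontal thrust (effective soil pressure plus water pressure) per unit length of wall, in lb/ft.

20900 lb/ft

K_a = tan²(45° − φ/2) = 0.3136.
γ' = 118.1 − 62.4 = 55.70 pcf. Depth below WT = 16.4 ft.
σ'_h at WT = K_a γ d_w = 435.9 psf; at base = 435.9 + K_a γ' × 16.4 = 722.4 psf.
P₁ (0–13.6 ft) = ½×435.9×13.6 = 2964. P₂ (13.6–30.0 ft) = ½(435.9+722.4)×16.4 = 9498.
P_w = ½ γ_w h₂² = 0.5×62.4×16.4² = 8392. Total = 2964+9498+8392 = 20850 lb/ft.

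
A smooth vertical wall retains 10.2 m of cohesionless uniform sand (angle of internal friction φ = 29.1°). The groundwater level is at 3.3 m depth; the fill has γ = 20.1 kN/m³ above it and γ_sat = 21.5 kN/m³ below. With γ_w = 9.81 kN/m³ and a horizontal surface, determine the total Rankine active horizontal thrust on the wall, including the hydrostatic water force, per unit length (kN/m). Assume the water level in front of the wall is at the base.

K_a = tan²(45° − φ/2) = 0.3456.
γ' = 21.5 − 9.81 = 11.69 kN/m³. Depth below WT = 6.9 m.
σ'_h at WT = K_a γ d_w = 22.92 kPa; at base = 22.92 + K_a γ' × 6.9 = 50.80 kPa.
P₁ (0–3.3 m) = ½×22.92×3.3 = 37.82. P₂ (3.3–10.2 m) = ½(22.92+50.80)×6.9 = 254.3.
P_w = ½ γ_w h₂² = 0.5×9.81×6.9² = 233.5. Total = 37.82+254.3+233.5 = 525.7 kN/m.

526 kN/m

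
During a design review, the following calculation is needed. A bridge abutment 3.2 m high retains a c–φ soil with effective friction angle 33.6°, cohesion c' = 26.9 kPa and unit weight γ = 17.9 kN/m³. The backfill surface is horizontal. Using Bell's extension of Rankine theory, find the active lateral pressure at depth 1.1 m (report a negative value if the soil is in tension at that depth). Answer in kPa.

K_a = (1 − sin φ)/(1 + sin φ) = 0.2875.
σ_a = K_a γ z − 2c√K_a = 0.2875×17.9×1.1 − 2×26.9×0.5362 = -23.19 kPa.

-23.2 kPa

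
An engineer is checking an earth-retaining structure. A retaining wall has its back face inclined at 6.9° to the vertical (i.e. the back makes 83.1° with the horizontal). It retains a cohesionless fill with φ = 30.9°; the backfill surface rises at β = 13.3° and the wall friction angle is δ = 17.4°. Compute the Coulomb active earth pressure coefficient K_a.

0.413

K_a = sin²(α+φ) / [sin²α · sin(α−δ) · (1 + √{sin(φ+δ)sin(φ−β) / (sin(α−δ)sin(α+β))})²].
With α = 83.1°, φ = 30.9°, δ = 17.4°, β = 13.3°: K_a = 0.4133.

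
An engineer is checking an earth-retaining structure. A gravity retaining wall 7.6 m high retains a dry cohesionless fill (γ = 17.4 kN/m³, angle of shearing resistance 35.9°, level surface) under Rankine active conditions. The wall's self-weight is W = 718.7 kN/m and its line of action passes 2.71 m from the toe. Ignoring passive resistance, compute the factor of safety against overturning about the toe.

5.87

K_a = tan²(45° − 35.9°/2) = 0.2607.
P_a = ½K_aγH² = 0.5×0.2607×17.4×7.6² = 131.0 kN/m, acting at H/3 = 2.533 m above the base.
Overturning moment M_o = P_a × H/3 = 131.0 × 2.533 = 331.9.
Resisting moment M_r = W × 2.71 = 718.7 × 2.71 = 1948.
FS_overturning = M_r/M_o = 1948/331.9 = 5.868.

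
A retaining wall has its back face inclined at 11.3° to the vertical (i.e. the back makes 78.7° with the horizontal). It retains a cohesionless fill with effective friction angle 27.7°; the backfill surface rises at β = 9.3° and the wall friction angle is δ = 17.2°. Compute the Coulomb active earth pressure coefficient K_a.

0.482

K_a = sin²(α+φ) / [sin²α · sin(α−δ) · (1 + √{sin(φ+δ)sin(φ−β) / (sin(α−δ)sin(α+β))})²].
With α = 78.7°, φ = 27.7°, δ = 17.2°, β = 9.3°: K_a = 0.4816.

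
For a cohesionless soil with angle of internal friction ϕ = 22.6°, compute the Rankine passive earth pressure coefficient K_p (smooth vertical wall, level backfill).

K_p = (1 + sin φ)/(1 − sin φ) = tan²(45° + 22.6°/2) = 2.248.

2.25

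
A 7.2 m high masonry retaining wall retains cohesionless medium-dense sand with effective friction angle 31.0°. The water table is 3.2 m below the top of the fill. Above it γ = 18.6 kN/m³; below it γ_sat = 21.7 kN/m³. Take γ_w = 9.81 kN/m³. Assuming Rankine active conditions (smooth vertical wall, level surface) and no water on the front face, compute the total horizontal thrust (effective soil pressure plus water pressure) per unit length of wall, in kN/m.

K_a = tan²(45° − φ/2) = 0.3201.
γ' = 21.7 − 9.81 = 11.89 kN/m³. Depth below WT = 4.0 m.
σ'_h at WT = K_a γ d_w = 19.05 kPa; at base = 19.05 + K_a γ' × 4.0 = 34.28 kPa.
P₁ (0–3.2 m) = ½×19.05×3.2 = 30.48. P₂ (3.2–7.2 m) = ½(19.05+34.28)×4.0 = 106.7.
P_w = ½ γ_w h₂² = 0.5×9.81×4.0² = 78.48. Total = 30.48+106.7+78.48 = 215.6 kN/m.

216 kN/m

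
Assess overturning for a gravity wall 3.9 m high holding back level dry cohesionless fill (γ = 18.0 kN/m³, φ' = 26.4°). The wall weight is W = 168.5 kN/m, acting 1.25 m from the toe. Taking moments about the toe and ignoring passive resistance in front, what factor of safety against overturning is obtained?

3.08

K_a = tan²(45° − 26.4°/2) = 0.3844.
P_a = ½K_aγH² = 0.5×0.3844×18.0×3.9² = 52.62 kN/m, acting at H/3 = 1.300 m above the base.
Overturning moment M_o = P_a × H/3 = 52.62 × 1.300 = 68.41.
Resisting moment M_r = W × 1.25 = 168.5 × 1.25 = 210.6.
FS_overturning = M_r/M_o = 210.6/68.41 = 3.079.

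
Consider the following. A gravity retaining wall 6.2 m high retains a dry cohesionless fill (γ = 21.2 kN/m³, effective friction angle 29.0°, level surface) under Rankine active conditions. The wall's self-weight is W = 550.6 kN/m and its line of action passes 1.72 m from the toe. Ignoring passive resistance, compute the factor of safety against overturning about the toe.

K_a = tan²(45° − 29.0°/2) = 0.3470.
P_a = ½K_aγH² = 0.5×0.3470×21.2×6.2² = 141.4 kN/m, acting at H/3 = 2.067 m above the base.
Overturning moment M_o = P_a × H/3 = 141.4 × 2.067 = 292.2.
Resisting moment M_r = W × 1.72 = 550.6 × 1.72 = 947.0.
FS_overturning = M_r/M_o = 947.0/292.2 = 3.241.

3.24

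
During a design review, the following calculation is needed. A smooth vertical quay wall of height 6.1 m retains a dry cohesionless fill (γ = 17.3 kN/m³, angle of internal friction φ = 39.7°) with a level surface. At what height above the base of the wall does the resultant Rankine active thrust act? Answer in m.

K_a = 0.2204.
The pressure distribution is triangular, so the resultant acts at H/3 above the base = 6.1/3 = 2.033 m.

2.03 m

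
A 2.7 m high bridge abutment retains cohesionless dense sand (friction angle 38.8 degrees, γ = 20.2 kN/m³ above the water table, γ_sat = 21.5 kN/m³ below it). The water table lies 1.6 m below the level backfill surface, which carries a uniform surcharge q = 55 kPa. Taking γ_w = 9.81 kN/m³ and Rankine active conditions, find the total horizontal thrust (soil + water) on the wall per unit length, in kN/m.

K_a = tan²(45° − φ/2) = 0.2296.
γ' = 21.5 − 9.81 = 11.69 kN/m³. h₂ = H − d_w = 1.1 m.
σ'_h: at surface K_a·q = 12.63; at WT K_a(q+γd_w) = 20.04; at base K_a(q+γd_w+γ'h₂) = 23.00 kPa.
P₁ = ½(12.63+20.04)×1.6 = 26.14; P₂ = ½(20.04+23.00)×1.1 = 23.67; P_w = ½γ_w h₂² = 5.935.
Total = 26.14+23.67+5.935 = 55.74 kN/m.

55.7 kN/m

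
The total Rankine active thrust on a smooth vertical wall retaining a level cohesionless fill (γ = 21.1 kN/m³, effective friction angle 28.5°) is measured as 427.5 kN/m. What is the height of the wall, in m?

10.7 m

K_a = 0.3540. P_a = ½ K_a γ H² ⇒ H = √(2P_a/(K_a γ)).
H = √(2×427.5/(0.3540×21.1)) = 10.70 m.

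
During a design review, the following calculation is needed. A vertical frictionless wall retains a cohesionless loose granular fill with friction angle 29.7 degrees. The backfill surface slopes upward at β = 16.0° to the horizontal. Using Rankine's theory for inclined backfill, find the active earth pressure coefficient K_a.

0.385

K_a = cos β · (cos β − √(cos²β − cos²φ)) / (cos β + √(cos²β − cos²φ)).
cos β = 0.9613, cos φ = 0.8686, √(cos²β − cos²φ) = 0.4117.
K_a = 0.9613 × (0.9613 − 0.4117)/(0.9613 + 0.4117) = 0.3848.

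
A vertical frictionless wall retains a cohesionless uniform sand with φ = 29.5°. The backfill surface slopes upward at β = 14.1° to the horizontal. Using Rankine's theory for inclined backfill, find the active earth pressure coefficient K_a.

0.376

K_a = cos β · (cos β − √(cos²β − cos²φ)) / (cos β + √(cos²β − cos²φ)).
cos β = 0.9699, cos φ = 0.8704, √(cos²β − cos²φ) = 0.4279.
K_a = 0.9699 × (0.9699 − 0.4279)/(0.9699 + 0.4279) = 0.3760.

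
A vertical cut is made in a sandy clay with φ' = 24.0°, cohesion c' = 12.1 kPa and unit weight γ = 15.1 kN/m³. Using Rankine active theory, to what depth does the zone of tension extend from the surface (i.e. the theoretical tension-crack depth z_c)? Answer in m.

2.47 m

K_a = tan²(45° − 24.0°/2) = 0.4217; √K_a = 0.6494.
The active pressure is zero where K_a γ z = 2c√K_a, so z_c = 2c/(γ√K_a) = 2×12.1/(15.1×0.6494) = 2.468 m.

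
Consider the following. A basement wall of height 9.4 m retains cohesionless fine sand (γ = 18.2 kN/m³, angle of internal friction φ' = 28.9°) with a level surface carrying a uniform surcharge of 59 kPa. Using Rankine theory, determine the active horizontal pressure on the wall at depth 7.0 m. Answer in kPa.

64.9 kPa

K_a = (1 − sin φ)/(1 + sin φ) = 0.3484.
σ_v = γz + q = 18.2 × 7.0 + 59 = 186.4 kPa.
σ_h = K_a σ_v = 0.3484 × 186.4 = 64.93 kPa.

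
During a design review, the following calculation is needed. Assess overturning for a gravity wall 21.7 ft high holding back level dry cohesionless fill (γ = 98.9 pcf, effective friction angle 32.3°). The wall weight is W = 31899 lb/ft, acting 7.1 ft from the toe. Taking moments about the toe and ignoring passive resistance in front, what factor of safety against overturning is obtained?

K_a = tan²(45° − 32.3°/2) = 0.3035.
P_a = ½K_aγH² = 0.5×0.3035×98.9×21.7² = 7067 lb/ft, acting at H/3 = 7.233 ft above the base.
Overturning moment M_o = P_a × H/3 = 7067 × 7.233 = 51120.
Resisting moment M_r = W × 7.1 = 31899 × 7.1 = 226500.
FS_overturning = M_r/M_o = 226500/51120 = 4.431.

4.43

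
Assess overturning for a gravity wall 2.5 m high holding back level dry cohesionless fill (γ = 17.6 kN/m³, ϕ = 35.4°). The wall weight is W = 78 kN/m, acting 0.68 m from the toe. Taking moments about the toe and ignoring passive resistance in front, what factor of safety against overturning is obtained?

4.34

K_a = tan²(45° − 35.4°/2) = 0.2664.
P_a = ½K_aγH² = 0.5×0.2664×17.6×2.5² = 14.65 kN/m, acting at H/3 = 0.8333 m above the base.
Overturning moment M_o = P_a × H/3 = 14.65 × 0.8333 = 12.21.
Resisting moment M_r = W × 0.68 = 78 × 0.68 = 53.04.
FS_overturning = M_r/M_o = 53.04/12.21 = 4.344.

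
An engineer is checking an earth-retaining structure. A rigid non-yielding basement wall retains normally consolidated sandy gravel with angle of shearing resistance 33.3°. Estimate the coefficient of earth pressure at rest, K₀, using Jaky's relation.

K₀ = 1 − sin φ' = 1 − sin 33.3° = 0.4510.

0.451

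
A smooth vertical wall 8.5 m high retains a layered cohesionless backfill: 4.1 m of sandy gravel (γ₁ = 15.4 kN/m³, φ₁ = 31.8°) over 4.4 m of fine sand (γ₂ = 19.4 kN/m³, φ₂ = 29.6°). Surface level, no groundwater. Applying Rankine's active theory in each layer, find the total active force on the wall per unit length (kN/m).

K_a1 = tan²(45°−31.8°/2) = 0.3098; K_a2 = tan²(45°−29.6°/2) = 0.3387.
Layer 1: σ at base = K_a1 γ₁ h₁ = 19.56 kPa; P₁ = ½×19.56×4.1 = 40.10.
Layer 2: σ_v at top = γ₁h₁ = 63.14; σ_h top = K_a2×63.14 = 21.39; σ_h base = K_a2×(63.14+19.4×4.4) = 50.30.
P₂ = ½(21.39+50.30)×4.4 = 157.7. Total P_a = 40.10+157.7 = 197.8 kN/m.

198 kN/m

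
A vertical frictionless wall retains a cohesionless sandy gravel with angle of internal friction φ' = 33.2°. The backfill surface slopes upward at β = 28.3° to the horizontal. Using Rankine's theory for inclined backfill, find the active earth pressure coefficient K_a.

0.463

K_a = cos β · (cos β − √(cos²β − cos²φ)) / (cos β + √(cos²β − cos²φ)).
cos β = 0.8805, cos φ = 0.8368, √(cos²β − cos²φ) = 0.2740.
K_a = 0.8805 × (0.8805 − 0.2740)/(0.8805 + 0.2740) = 0.4626.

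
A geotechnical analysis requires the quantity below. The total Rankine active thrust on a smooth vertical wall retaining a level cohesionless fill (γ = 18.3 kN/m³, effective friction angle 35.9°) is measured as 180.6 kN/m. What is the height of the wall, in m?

8.70 m

K_a = 0.2607. P_a = ½ K_a γ H² ⇒ H = √(2P_a/(K_a γ)).
H = √(2×180.6/(0.2607×18.3)) = 8.701 m.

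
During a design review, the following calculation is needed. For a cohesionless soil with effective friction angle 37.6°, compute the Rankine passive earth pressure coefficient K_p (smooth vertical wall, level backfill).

K_p = (1 + sin φ)/(1 − sin φ) = tan²(45° + 37.6°/2) = 4.130.

4.13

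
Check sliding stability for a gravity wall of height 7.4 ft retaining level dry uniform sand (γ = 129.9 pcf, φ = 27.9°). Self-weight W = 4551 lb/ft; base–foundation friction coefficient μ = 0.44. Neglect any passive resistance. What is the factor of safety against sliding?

1.55

K_a = tan²(45° − 27.9°/2) = 0.3625.
P_a = ½K_aγH² = 0.5×0.3625×129.9×7.4² = 1289 lb/ft, acting at H/3 = 2.467 ft above the base.
FS_sliding = μW / P_a = 0.44×4551 / 1289 = 1.553.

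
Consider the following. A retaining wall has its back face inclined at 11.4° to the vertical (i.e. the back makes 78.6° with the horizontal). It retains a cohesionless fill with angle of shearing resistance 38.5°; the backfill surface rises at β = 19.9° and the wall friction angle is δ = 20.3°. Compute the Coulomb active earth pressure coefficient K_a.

0.394

K_a = sin²(α+φ) / [sin²α · sin(α−δ) · (1 + √{sin(φ+δ)sin(φ−β) / (sin(α−δ)sin(α+β))})²].
With α = 78.6°, φ = 38.5°, δ = 20.3°, β = 19.9°: K_a = 0.3935.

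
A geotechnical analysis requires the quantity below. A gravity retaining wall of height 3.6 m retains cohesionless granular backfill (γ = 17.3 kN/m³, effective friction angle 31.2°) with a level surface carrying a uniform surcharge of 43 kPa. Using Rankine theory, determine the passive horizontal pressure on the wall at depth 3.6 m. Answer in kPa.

K_p = (1 + sin φ)/(1 − sin φ) = 3.150.
σ_v = γz + q = 17.3 × 3.6 + 43 = 105.3 kPa.
σ_h = K_p σ_v = 3.150 × 105.3 = 331.6 kPa.

332 kPa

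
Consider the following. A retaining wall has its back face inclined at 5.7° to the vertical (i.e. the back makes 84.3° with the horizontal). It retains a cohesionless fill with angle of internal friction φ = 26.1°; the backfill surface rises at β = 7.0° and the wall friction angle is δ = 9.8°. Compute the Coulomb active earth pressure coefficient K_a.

0.440

K_a = sin²(α+φ) / [sin²α · sin(α−δ) · (1 + √{sin(φ+δ)sin(φ−β) / (sin(α−δ)sin(α+β))})²].
With α = 84.3°, φ = 26.1°, δ = 9.8°, β = 7.0°: K_a = 0.4402.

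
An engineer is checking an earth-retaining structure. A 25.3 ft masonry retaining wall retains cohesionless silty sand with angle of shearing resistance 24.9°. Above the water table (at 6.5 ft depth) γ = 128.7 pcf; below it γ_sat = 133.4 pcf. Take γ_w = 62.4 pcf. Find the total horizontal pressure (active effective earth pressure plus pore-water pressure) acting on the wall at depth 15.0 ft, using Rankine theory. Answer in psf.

K_a = (1 − sin φ)/(1 + sin φ) = 0.4074.
γ' = 133.4 − 62.4 = 71.00 pcf.
Effective vertical stress at 15.0 ft: σ'_v = 128.7×6.5 + 71.00×8.50 = 1440 psf.
σ'_h = K_a σ'_v = 0.4074 × 1440 = 586.7 psf; u = γ_w × 8.50 = 530.4 psf.
Total σ_h = 586.7 + 530.4 = 1117 psf.

1120 psf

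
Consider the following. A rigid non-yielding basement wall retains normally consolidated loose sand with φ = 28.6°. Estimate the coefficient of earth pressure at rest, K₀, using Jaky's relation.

0.521

K₀ = 1 − sin φ' = 1 − sin 28.6° = 0.5213.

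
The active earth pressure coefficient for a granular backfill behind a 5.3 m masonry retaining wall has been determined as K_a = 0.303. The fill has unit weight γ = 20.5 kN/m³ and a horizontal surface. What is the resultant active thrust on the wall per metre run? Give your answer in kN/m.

P = ½ K_a γ H² = 0.5 × 0.303 × 20.5 × 5.3² = 87.24 kN/m.

87.2 kN/m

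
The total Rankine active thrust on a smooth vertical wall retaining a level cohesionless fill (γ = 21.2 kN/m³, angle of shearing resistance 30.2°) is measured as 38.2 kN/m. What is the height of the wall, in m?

3.30 m

K_a = 0.3307. P_a = ½ K_a γ H² ⇒ H = √(2P_a/(K_a γ)).
H = √(2×38.2/(0.3307×21.2)) = 3.301 m.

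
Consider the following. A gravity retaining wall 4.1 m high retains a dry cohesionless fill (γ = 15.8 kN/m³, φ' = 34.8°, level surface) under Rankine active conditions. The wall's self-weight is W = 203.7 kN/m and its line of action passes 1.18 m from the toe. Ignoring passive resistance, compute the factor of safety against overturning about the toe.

4.85

K_a = tan²(45° − 34.8°/2) = 0.2733.
P_a = ½K_aγH² = 0.5×0.2733×15.8×4.1² = 36.29 kN/m, acting at H/3 = 1.367 m above the base.
Overturning moment M_o = P_a × H/3 = 36.29 × 1.367 = 49.60.
Resisting moment M_r = W × 1.18 = 203.7 × 1.18 = 240.4.
FS_overturning = M_r/M_o = 240.4/49.60 = 4.846.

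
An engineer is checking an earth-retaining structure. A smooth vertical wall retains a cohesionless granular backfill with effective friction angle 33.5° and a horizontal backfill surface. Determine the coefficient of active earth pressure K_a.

K_a = (1 − sin φ)/(1 + sin φ) = (1 − sin 33.5°)/(1 + sin 33.5°) = 0.2887.

0.289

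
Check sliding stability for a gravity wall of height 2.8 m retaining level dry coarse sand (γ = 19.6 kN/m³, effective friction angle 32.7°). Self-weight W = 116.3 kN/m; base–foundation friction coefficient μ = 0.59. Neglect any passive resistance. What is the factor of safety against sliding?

K_a = tan²(45° − 32.7°/2) = 0.2985.
P_a = ½K_aγH² = 0.5×0.2985×19.6×2.8² = 22.93 kN/m, acting at H/3 = 0.9333 m above the base.
FS_sliding = μW / P_a = 0.59×116.3 / 22.93 = 2.992.

2.99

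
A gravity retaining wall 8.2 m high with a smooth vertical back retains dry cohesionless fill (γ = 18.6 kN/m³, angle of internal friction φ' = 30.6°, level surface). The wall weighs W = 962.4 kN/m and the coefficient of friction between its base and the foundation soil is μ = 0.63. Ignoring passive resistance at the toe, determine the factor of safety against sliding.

2.98

K_a = tan²(45° − 30.6°/2) = 0.3253.
P_a = ½K_aγH² = 0.5×0.3253×18.6×8.2² = 203.4 kN/m, acting at H/3 = 2.733 m above the base.
FS_sliding = μW / P_a = 0.63×962.4 / 203.4 = 2.980.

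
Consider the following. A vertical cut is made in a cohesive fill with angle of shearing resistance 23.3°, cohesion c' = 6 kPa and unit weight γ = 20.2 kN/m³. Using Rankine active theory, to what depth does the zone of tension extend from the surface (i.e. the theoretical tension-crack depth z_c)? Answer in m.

K_a = tan²(45° − 23.3°/2) = 0.4331; √K_a = 0.6581.
The active pressure is zero where K_a γ z = 2c√K_a, so z_c = 2c/(γ√K_a) = 2×6/(20.2×0.6581) = 0.9027 m.

0.903 m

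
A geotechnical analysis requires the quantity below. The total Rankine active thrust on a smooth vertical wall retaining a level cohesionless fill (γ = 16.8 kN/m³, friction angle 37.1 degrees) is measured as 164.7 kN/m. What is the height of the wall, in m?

8.90 m

K_a = 0.2475. P_a = ½ K_a γ H² ⇒ H = √(2P_a/(K_a γ)).
H = √(2×164.7/(0.2475×16.8)) = 8.901 m.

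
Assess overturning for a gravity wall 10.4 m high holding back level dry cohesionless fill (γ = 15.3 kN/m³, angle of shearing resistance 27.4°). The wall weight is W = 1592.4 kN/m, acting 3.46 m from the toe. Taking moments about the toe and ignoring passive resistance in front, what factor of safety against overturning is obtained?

5.20

K_a = tan²(45° − 27.4°/2) = 0.3697.
P_a = ½K_aγH² = 0.5×0.3697×15.3×10.4² = 305.9 kN/m, acting at H/3 = 3.467 m above the base.
Overturning moment M_o = P_a × H/3 = 305.9 × 3.467 = 1060.
Resisting moment M_r = W × 3.46 = 1592.4 × 3.46 = 5510.
FS_overturning = M_r/M_o = 5510/1060 = 5.196.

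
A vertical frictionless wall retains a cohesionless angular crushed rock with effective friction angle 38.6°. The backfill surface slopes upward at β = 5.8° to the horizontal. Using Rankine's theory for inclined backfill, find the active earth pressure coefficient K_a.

K_a = cos β · (cos β − √(cos²β − cos²φ)) / (cos β + √(cos²β − cos²φ)).
cos β = 0.9949, cos φ = 0.7815, √(cos²β − cos²φ) = 0.6156.
K_a = 0.9949 × (0.9949 − 0.6156)/(0.9949 + 0.6156) = 0.2343.

0.234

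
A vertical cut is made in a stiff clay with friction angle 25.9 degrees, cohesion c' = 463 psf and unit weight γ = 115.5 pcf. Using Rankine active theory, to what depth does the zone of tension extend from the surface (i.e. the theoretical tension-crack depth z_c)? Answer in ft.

12.8 ft

K_a = tan²(45° − 25.9°/2) = 0.3920; √K_a = 0.6261.
The active pressure is zero where K_a γ z = 2c√K_a, so z_c = 2c/(γ√K_a) = 2×463/(115.5×0.6261) = 12.81 ft.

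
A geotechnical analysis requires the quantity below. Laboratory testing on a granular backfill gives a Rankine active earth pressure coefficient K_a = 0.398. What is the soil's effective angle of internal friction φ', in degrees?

25.5°

K_a = tan²(45° − φ/2) ⇒ 45° − φ/2 = arctan(√0.398) = 32.25°.
φ = 2(45° − 32.25°) = 25.51°.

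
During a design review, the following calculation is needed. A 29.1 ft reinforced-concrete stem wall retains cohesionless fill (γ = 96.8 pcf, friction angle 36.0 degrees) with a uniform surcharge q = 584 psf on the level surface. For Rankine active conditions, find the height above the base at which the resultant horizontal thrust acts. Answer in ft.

K_a = 0.2596.
Triangular part P₁ = ½K_aγH² = 10640 at H/3 = 9.700 ft; rectangular part P₂ = K_a q H = 4412 at H/2 = 14.55 ft.
ȳ = (P₁·9.700 + P₂·14.55)/(P₁+P₂) = 11.12 ft.

11.1 ft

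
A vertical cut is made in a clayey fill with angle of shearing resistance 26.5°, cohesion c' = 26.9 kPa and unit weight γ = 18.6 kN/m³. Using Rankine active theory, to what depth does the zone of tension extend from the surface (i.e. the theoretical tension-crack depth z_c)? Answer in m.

4.67 m

K_a = tan²(45° − 26.5°/2) = 0.3829; √K_a = 0.6188.
The active pressure is zero where K_a γ z = 2c√K_a, so z_c = 2c/(γ√K_a) = 2×26.9/(18.6×0.6188) = 4.674 m.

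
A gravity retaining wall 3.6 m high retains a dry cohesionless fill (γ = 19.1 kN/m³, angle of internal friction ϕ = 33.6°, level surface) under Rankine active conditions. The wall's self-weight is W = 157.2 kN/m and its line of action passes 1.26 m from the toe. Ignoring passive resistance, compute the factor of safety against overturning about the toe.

4.64

K_a = tan²(45° − 33.6°/2) = 0.2875.
P_a = ½K_aγH² = 0.5×0.2875×19.1×3.6² = 35.58 kN/m, acting at H/3 = 1.200 m above the base.
Overturning moment M_o = P_a × H/3 = 35.58 × 1.200 = 42.70.
Resisting moment M_r = W × 1.26 = 157.2 × 1.26 = 198.1.
FS_overturning = M_r/M_o = 198.1/42.70 = 4.639.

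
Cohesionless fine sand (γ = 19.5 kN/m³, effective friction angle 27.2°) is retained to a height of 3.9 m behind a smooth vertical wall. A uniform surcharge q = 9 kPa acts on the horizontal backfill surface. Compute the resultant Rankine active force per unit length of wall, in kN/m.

K_a = tan²(45° − φ/2) = 0.3726.
Soil triangle: ½ K_a γ H² = 0.5×0.3726×19.5×3.9² = 55.25 kN/m.
Surcharge rectangle: K_a q H = 0.3726×9×3.9 = 13.08 kN/m.
Total = 55.25 + 13.08 = 68.33 kN/m.

68.3 kN/m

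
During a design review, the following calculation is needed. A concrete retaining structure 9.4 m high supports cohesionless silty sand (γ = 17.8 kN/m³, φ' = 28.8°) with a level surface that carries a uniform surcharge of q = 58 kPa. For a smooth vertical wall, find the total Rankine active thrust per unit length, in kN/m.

466 kN/m

K_a = tan²(45° − φ/2) = 0.3498.
Soil triangle: ½ K_a γ H² = 0.5×0.3498×17.8×9.4² = 275.0 kN/m.
Surcharge rectangle: K_a q H = 0.3498×58×9.4 = 190.7 kN/m.
Total = 275.0 + 190.7 = 465.7 kN/m.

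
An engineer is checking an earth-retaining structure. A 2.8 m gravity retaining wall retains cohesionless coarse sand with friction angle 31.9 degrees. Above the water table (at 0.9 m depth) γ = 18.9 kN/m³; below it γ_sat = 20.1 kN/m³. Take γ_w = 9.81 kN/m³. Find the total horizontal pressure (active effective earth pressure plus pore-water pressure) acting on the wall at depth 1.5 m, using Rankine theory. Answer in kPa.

13.0 kPa

K_a = (1 − sin φ)/(1 + sin φ) = 0.3085.
γ' = 20.1 − 9.81 = 10.29 kN/m³.
Effective vertical stress at 1.5 m: σ'_v = 18.9×0.9 + 10.29×0.600 = 23.18 kPa.
σ'_h = K_a σ'_v = 0.3085 × 23.18 = 7.153 kPa; u = γ_w × 0.600 = 5.886 kPa.
Total σ_h = 7.153 + 5.886 = 13.04 kPa.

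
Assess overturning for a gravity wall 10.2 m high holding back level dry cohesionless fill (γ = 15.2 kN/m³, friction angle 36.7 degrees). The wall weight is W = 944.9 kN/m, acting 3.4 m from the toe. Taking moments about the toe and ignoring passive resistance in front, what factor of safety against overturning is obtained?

4.74

K_a = tan²(45° − 36.7°/2) = 0.2519.
P_a = ½K_aγH² = 0.5×0.2519×15.2×10.2² = 199.1 kN/m, acting at H/3 = 3.400 m above the base.
Overturning moment M_o = P_a × H/3 = 199.1 × 3.400 = 677.1.
Resisting moment M_r = W × 3.4 = 944.9 × 3.4 = 3213.
FS_overturning = M_r/M_o = 3213/677.1 = 4.745.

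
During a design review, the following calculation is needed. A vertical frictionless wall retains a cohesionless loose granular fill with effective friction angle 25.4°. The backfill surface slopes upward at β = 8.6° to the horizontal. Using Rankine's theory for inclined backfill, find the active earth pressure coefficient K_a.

0.417

K_a = cos β · (cos β − √(cos²β − cos²φ)) / (cos β + √(cos²β − cos²φ)).
cos β = 0.9888, cos φ = 0.9033, √(cos²β − cos²φ) = 0.4020.
K_a = 0.9888 × (0.9888 − 0.4020)/(0.9888 + 0.4020) = 0.4171.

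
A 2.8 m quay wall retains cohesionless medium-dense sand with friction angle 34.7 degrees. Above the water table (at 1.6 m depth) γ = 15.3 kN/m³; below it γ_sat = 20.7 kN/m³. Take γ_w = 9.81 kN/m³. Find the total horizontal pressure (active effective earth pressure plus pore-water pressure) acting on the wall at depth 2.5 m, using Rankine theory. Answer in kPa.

18.2 kPa

K_a = (1 − sin φ)/(1 + sin φ) = 0.2745.
γ' = 20.7 − 9.81 = 10.89 kN/m³.
Effective vertical stress at 2.5 m: σ'_v = 15.3×1.6 + 10.89×0.900 = 34.28 kPa.
σ'_h = K_a σ'_v = 0.2745 × 34.28 = 9.409 kPa; u = γ_w × 0.900 = 8.829 kPa.
Total σ_h = 9.409 + 8.829 = 18.24 kPa.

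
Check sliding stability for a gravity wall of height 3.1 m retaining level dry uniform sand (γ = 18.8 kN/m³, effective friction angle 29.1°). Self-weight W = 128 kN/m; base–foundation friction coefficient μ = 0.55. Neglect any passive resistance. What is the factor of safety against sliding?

K_a = tan²(45° − 29.1°/2) = 0.3456.
P_a = ½K_aγH² = 0.5×0.3456×18.8×3.1² = 31.22 kN/m, acting at H/3 = 1.033 m above the base.
FS_sliding = μW / P_a = 0.55×128 / 31.22 = 2.255.

2.26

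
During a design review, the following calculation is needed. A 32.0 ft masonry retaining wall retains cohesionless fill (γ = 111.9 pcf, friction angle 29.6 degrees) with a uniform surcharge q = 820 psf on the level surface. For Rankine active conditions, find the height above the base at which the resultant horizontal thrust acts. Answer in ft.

12.3 ft

K_a = 0.3387.
Triangular part P₁ = ½K_aγH² = 19410 at H/3 = 10.67 ft; rectangular part P₂ = K_a q H = 8889 at H/2 = 16.00 ft.
ȳ = (P₁·10.67 + P₂·16.00)/(P₁+P₂) = 12.34 ft.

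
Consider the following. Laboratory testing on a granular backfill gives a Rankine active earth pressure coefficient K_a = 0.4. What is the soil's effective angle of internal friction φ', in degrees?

25.4°

K_a = tan²(45° − φ/2) ⇒ 45° − φ/2 = arctan(√0.4) = 32.31°.
φ = 2(45° − 32.31°) = 25.38°.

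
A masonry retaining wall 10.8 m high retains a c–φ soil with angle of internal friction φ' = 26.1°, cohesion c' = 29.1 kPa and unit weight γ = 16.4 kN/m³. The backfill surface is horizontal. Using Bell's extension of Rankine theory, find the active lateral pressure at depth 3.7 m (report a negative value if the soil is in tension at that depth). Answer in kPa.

K_a = (1 − sin φ)/(1 + sin φ) = 0.3889.
σ_a = K_a γ z − 2c√K_a = 0.3889×16.4×3.7 − 2×29.1×0.6237 = -12.70 kPa.

-12.7 kPa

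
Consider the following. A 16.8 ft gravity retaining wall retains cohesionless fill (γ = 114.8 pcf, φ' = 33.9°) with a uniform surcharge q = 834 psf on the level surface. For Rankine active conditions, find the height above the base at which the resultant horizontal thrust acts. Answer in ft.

K_a = 0.2839.
Triangular part P₁ = ½K_aγH² = 4599 at H/3 = 5.600 ft; rectangular part P₂ = K_a q H = 3978 at H/2 = 8.400 ft.
ȳ = (P₁·5.600 + P₂·8.400)/(P₁+P₂) = 6.899 ft.

6.90 ft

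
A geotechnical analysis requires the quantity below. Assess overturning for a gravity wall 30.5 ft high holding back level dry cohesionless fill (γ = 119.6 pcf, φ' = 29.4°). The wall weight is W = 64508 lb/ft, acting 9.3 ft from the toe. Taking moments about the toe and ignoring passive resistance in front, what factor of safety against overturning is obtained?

3.11

K_a = tan²(45° − 29.4°/2) = 0.3415.
P_a = ½K_aγH² = 0.5×0.3415×119.6×30.5² = 19000 lb/ft, acting at H/3 = 10.17 ft above the base.
Overturning moment M_o = P_a × H/3 = 19000 × 10.17 = 193100.
Resisting moment M_r = W × 9.3 = 64508 × 9.3 = 599900.
FS_overturning = M_r/M_o = 599900/193100 = 3.106.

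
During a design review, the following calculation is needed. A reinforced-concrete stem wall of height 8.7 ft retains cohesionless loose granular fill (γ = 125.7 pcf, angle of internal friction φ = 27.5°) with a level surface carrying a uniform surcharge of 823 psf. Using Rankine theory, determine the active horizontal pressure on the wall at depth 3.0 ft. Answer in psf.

442 psf

K_a = (1 − sin φ)/(1 + sin φ) = 0.3682.
σ_v = γz + q = 125.7 × 3.0 + 823 = 1200 psf.
σ_h = K_a σ_v = 0.3682 × 1200 = 441.9 psf.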